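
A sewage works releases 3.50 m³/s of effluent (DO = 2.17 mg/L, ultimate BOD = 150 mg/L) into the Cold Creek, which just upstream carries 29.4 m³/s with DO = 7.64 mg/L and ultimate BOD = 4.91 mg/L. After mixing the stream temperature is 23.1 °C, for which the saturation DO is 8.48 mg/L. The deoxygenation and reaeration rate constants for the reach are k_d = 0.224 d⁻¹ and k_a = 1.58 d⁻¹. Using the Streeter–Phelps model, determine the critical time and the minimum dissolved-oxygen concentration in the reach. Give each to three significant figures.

Mixed DO = (29.4×7.64 + 3.50×2.17)/(29.4+3.50) = 232.2/32.90 = 7.058 mg/L.
Mixed L₀ = (29.4×4.91 + 3.50×150)/(32.90) = 669.4/32.90 = 20.35 mg/L.
Initial deficit D₀ = C_s − DO₀ = 8.48 − 7.058 = 1.422 mg/L.
t_c = (1/1.356) ln[(1.58/0.224)(1 − 1.422×1.356/(0.224×20.35))] = 0.7375 × ln(4.069) = 1.035 d.
D_c = (0.224/1.58) × 20.35 × e^(−0.224×1.035) = 0.1418 × 20.35 × 0.7931 = 2.288 mg/L.
Minimum DO = 8.48 − 2.288 = 6.192 mg/L.

t_c ≈ 1.04 d; minimum DO ≈ 6.19 mg/L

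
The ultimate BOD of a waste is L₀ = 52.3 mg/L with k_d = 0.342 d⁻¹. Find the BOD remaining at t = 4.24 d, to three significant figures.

L_t = L₀ e^(−k_d t) = 52.3 × e^(−0.342×4.24) = 52.3 × 0.2346 = 12.27 mg/L.

L ≈ 12.3 mg/L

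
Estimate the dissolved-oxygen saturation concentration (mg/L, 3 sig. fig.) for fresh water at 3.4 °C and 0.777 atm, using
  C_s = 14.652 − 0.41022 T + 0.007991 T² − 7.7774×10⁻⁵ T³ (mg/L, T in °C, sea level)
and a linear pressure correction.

C_s ≈ 10.4 mg/L

At sea level: C_s = 14.652 − 0.41022×3.4 + 0.007991×3.4² − 7.7774×10⁻⁵×3.4³ = 13.35 mg/L.
Pressure correction: C_s' = 13.35 × 0.777 = 10.37 mg/L.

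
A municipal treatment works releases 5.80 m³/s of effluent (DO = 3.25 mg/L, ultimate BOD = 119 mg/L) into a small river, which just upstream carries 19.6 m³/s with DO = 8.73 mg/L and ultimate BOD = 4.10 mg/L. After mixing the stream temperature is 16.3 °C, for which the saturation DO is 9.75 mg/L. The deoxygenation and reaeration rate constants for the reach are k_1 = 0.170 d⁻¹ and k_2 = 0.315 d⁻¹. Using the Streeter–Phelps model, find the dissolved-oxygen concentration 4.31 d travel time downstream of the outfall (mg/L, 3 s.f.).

DO ≈ 1.22 mg/L

Mixed DO = (19.6×8.73 + 5.80×3.25)/(19.6+5.80) = 190.0/25.40 = 7.479 mg/L.
Mixed L₀ = (19.6×4.10 + 5.80×119)/(25.40) = 770.6/25.40 = 30.34 mg/L.
Initial deficit D₀ = C_s − DO₀ = 9.75 − 7.479 = 2.271 mg/L.
D(4.31) = [0.170×30.34/(0.315−0.170)](e^(−0.170×4.31) − e^(−0.315×4.31)) + 2.271 e^(−0.315×4.31)
= 35.57 × (0.4806 − 0.2573) + 2.271 × 0.2573 = 8.528 mg/L.
DO = 9.75 − 8.528 = 1.222 mg/L.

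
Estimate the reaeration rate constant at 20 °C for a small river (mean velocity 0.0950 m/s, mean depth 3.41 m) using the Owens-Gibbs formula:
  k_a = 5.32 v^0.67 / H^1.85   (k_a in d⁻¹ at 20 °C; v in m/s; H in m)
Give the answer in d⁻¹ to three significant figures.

k_a ≈ 0.114 d⁻¹

k_a = 5.32 × 0.0950^0.67 / 3.41^1.85 = 5.32 × 0.2066 / 9.674 = 0.1136 d⁻¹.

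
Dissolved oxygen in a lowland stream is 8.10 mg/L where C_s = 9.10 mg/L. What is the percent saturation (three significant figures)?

% saturation = C/C_s × 100 = 8.10/9.10 × 100 = 89.0 %.

89.0 % saturation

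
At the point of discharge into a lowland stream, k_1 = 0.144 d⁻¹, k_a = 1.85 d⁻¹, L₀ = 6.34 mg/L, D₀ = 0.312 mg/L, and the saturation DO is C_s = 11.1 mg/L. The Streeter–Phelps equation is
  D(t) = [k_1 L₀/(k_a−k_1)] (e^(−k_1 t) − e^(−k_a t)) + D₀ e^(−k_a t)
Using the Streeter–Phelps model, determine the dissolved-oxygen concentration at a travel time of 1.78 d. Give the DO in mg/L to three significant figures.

DO ≈ 10.7 mg/L

k_1 L₀/(k_a−k_1) = 0.144×6.34/(1.85−0.144) = 0.9130/1.706 = 0.5351 mg/L.
e^(−k_1 t) = e^(−0.144×1.780) = 0.7739; e^(−k_a t) = e^(−1.85×1.780) = 0.03714.
D = 0.5351 × (0.7739 − 0.03714) + 0.312 × 0.03714 = 0.3943 + 0.01159 = 0.4059 mg/L.
DO = C_s − D = 11.1 − 0.4059 = 10.69 mg/L.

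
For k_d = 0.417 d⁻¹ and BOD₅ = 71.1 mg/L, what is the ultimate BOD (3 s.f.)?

L₀ ≈ 81.2 mg/L

BOD₅ = L₀(1 − e^(−5k_d)) ⇒ L₀ = BOD₅ / (1 − e^(−5×0.417))
= 71.1 / (1 − 0.1243) = 71.1 / 0.8757 = 81.19 mg/L.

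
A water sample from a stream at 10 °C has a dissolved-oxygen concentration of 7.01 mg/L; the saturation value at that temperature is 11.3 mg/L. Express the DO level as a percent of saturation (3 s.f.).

62.0 % saturation

% saturation = C/C_s × 100 = 7.01/11.3 × 100 = 62.0 %.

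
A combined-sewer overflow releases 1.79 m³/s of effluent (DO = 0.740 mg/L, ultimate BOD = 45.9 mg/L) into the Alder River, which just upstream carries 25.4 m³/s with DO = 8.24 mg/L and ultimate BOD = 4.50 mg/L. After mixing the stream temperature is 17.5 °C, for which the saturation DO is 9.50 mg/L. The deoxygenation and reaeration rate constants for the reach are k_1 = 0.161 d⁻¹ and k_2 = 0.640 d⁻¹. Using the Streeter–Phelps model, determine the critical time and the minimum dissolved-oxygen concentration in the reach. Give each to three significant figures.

Mixed DO = (25.4×8.24 + 1.79×0.740)/(25.4+1.79) = 210.6/27.19 = 7.746 mg/L.
Mixed L₀ = (25.4×4.50 + 1.79×45.9)/(27.19) = 196.5/27.19 = 7.225 mg/L.
Initial deficit D₀ = C_s − DO₀ = 9.50 − 7.746 = 1.754 mg/L.
t_c = (1/0.4790) ln[(0.640/0.161)(1 − 1.754×0.4790/(0.161×7.225))] = 2.088 × ln(1.105) = 0.2077 d.
D_c = (0.161/0.640) × 7.225 × e^(−0.161×0.2077) = 0.2516 × 7.225 × 0.9671 = 1.758 mg/L.
Minimum DO = 9.50 − 1.758 = 7.742 mg/L.

t_c ≈ 0.208 d; minimum DO ≈ 7.74 mg/L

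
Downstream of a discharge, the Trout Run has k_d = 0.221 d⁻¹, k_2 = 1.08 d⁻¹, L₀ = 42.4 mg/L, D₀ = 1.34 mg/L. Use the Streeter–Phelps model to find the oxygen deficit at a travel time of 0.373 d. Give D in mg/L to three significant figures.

D ≈ 3.65 mg/L

k_d L₀/(k_2−k_d) = 0.221×42.4/(1.08−0.221) = 9.370/0.8590 = 10.91 mg/L.
e^(−k_d t) = e^(−0.221×0.3730) = 0.9209; e^(−k_2 t) = e^(−1.08×0.3730) = 0.6684.
D = 10.91 × (0.9209 − 0.6684) + 1.34 × 0.6684 = 2.754 + 0.8957 = 3.650 mg/L.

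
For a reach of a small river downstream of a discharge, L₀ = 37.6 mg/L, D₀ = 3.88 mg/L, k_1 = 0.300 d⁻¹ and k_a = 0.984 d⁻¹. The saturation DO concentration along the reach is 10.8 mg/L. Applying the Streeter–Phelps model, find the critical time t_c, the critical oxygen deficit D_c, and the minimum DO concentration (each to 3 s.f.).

At the critical point dD/dt = 0, so k_1 L₀ e^(−k_1 t) = k_a D. Substituting D(t) from the Streeter–Phelps equation and solving for t gives
t_c = ln[(k_a/k_1)(1 − D₀(k_a−k_1)/(k_1 L₀))] / (k_a−k_1).
Here k_a−k_1 = 0.6840 d⁻¹ and 1 − D₀(k_a−k_1)/(k_1 L₀) = 1 − 3.88×0.6840/(0.300×37.6) = 0.7647, so
t_c = ln(3.280 × 0.7647) / 0.6840 = 0.9196 / 0.6840 = 1.344 d.
D_c = (k_1/k_a) L₀ e^(−k_1 t_c) = (0.300/0.984) × 37.6 × e^(−0.300×1.344) = 0.3049 × 37.6 × 0.6681 = 7.659 mg/L.
Minimum DO = C_s − D_c = 10.8 − 7.659 = 3.141 mg/L.

t_c ≈ 1.34 d; D_c ≈ 7.66 mg/L; min DO ≈ 3.14 mg/L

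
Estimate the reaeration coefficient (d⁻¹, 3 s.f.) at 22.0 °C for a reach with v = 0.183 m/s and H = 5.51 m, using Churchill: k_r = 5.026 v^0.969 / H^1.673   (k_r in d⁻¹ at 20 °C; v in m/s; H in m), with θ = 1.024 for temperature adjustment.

k_r ≈ 0.0585 d⁻¹

k_r(20) = 5.026 × 0.183^0.969 / 5.51^1.673 = 5.026 × 0.1929 / 17.38 = 0.05579 d⁻¹.
k_r(22.0) = 0.05579 × 1.024^(22.0−20) = 0.05579 × 1.049 = 0.05850 d⁻¹.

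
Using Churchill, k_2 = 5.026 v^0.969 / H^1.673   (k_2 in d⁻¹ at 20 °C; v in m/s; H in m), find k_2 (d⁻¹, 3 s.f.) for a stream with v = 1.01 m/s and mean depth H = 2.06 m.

k_2 ≈ 1.51 d⁻¹

k_2 = 5.026 × 1.01^0.969 / 2.06^1.673 = 5.026 × 1.010 / 3.350 = 1.515 d⁻¹.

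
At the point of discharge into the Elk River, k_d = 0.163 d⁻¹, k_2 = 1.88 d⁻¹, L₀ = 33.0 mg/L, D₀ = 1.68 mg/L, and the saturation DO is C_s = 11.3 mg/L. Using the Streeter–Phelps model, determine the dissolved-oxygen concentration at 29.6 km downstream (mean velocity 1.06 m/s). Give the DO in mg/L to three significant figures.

DO ≈ 9.12 mg/L

Travel time t = x/v = 29.6 km / (1.06 m/s) = 29600 m / 1.06 m/s = 27920 s = 0.3232 d.
k_d L₀/(k_2−k_d) = 0.163×33.0/(1.88−0.163) = 5.379/1.717 = 3.133 mg/L.
e^(−k_d t) = e^(−0.163×0.3232) = 0.9487; e^(−k_2 t) = e^(−1.88×0.3232) = 0.5446.
D = 3.133 × (0.9487 − 0.5446) + 1.68 × 0.5446 = 1.266 + 0.9150 = 2.181 mg/L.
DO = C_s − D = 11.3 − 2.181 = 9.119 mg/L.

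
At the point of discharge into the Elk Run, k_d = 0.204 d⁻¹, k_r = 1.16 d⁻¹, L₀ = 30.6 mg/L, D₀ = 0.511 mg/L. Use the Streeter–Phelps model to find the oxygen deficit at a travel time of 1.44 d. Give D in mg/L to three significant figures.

k_d L₀/(k_r−k_d) = 0.204×30.6/(1.16−0.204) = 6.242/0.9560 = 6.530 mg/L.
e^(−k_d t) = e^(−0.204×1.440) = 0.7455; e^(−k_r t) = e^(−1.16×1.440) = 0.1882.
D = 6.530 × (0.7455 − 0.1882) + 0.511 × 0.1882 = 3.639 + 0.09616 = 3.735 mg/L.

D ≈ 3.74 mg/L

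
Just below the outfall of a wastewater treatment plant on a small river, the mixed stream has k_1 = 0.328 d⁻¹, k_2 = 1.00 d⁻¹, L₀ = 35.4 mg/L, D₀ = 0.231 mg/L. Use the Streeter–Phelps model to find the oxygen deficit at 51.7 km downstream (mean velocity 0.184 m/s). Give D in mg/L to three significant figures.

D ≈ 5.29 mg/L

Travel time t = x/v = 51.7 km / (0.184 m/s) = 51700 m / 0.184 m/s = 281000 s = 3.252 d.
k_1 L₀/(k_2−k_1) = 0.328×35.4/(1.00−0.328) = 11.61/0.6720 = 17.28 mg/L.
e^(−k_1 t) = e^(−0.328×3.252) = 0.3442; e^(−k_2 t) = e^(−1.00×3.252) = 0.03869.
D = 17.28 × (0.3442 − 0.03869) + 0.231 × 0.03869 = 5.278 + 0.008938 = 5.287 mg/L.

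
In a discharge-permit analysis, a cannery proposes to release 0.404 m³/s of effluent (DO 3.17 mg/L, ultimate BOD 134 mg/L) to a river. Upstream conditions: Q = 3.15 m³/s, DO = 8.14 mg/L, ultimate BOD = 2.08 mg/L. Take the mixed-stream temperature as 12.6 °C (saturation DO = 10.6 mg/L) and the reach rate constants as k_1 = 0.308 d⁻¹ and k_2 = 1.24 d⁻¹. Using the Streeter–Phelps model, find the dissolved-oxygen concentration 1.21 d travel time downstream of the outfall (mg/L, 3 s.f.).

DO ≈ 7.30 mg/L

Mixed DO = (3.15×8.14 + 0.404×3.17)/(3.15+0.404) = 26.92/3.554 = 7.575 mg/L.
Mixed L₀ = (3.15×2.08 + 0.404×134)/(3.554) = 60.69/3.554 = 17.08 mg/L.
Initial deficit D₀ = C_s − DO₀ = 10.6 − 7.575 = 3.025 mg/L.
D(1.21) = [0.308×17.08/(1.24−0.308)](e^(−0.308×1.21) − e^(−1.24×1.21)) + 3.025 e^(−1.24×1.21)
= 5.643 × (0.6889 − 0.2230) + 3.025 × 0.2230 = 3.304 mg/L.
DO = 10.6 − 3.304 = 7.296 mg/L.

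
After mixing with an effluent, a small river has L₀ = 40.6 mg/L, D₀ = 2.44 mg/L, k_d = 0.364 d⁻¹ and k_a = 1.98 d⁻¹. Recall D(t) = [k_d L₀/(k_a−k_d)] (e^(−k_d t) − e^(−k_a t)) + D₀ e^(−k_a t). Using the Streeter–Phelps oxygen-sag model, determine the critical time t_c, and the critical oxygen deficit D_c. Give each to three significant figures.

t_c ≈ 0.856 d; D_c ≈ 5.47 mg/L

With k_a/k_d = 5.440 and 1 − D₀(k_a−k_d)/(k_d L₀) = 0.7332,
t_c = ln(5.440 × 0.7332) / (1.98 − 0.364) = ln(3.988) / 1.616 = 1.383/1.616 = 0.8560 d.
D_c = (k_d/k_a) L₀ e^(−k_d t_c) = (0.364/1.98) × 40.6 × e^(−0.364×0.8560) = 0.1838 × 40.6 × 0.7323 = 5.466 mg/L.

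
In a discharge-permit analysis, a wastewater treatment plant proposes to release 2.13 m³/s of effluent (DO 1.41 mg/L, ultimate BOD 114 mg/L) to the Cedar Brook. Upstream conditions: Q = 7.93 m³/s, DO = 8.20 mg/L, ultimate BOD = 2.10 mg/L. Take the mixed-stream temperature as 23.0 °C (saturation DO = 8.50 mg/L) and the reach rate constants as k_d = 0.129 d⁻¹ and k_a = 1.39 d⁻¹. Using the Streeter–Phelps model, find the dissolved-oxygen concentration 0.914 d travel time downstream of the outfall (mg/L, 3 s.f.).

DO ≈ 6.41 mg/L

Mixed DO = (7.93×8.20 + 2.13×1.41)/(7.93+2.13) = 68.03/10.06 = 6.762 mg/L.
Mixed L₀ = (7.93×2.10 + 2.13×114)/(10.06) = 259.5/10.06 = 25.79 mg/L.
Initial deficit D₀ = C_s − DO₀ = 8.50 − 6.762 = 1.738 mg/L.
D(0.914) = [0.129×25.79/(1.39−0.129)](e^(−0.129×0.914) − e^(−1.39×0.914)) + 1.738 e^(−1.39×0.914)
= 2.639 × (0.8888 − 0.2807) + 1.738 × 0.2807 = 2.092 mg/L.
DO = 8.50 − 2.092 = 6.408 mg/L.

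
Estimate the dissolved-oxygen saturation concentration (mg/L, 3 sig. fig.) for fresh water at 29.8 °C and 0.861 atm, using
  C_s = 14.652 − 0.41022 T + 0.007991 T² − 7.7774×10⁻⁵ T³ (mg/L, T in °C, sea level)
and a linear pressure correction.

At sea level: C_s = 14.652 − 0.41022×29.8 + 0.007991×29.8² − 7.7774×10⁻⁵×29.8³ = 7.466 mg/L.
Pressure correction: C_s' = 7.466 × 0.861 = 6.428 mg/L.

C_s ≈ 6.43 mg/L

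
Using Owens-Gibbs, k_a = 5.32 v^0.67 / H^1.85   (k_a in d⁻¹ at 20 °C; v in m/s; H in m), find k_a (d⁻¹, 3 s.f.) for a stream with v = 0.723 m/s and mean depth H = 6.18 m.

k_a ≈ 0.147 d⁻¹

k_a = 5.32 × 0.723^0.67 / 6.18^1.85 = 5.32 × 0.8047 / 29.06 = 0.1473 d⁻¹.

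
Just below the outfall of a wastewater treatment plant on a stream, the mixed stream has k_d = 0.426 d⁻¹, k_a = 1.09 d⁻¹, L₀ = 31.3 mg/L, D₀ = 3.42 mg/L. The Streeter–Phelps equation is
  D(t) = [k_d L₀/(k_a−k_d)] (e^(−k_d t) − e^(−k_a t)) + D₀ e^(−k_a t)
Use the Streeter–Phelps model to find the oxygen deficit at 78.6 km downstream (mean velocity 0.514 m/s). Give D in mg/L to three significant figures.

D ≈ 7.03 mg/L

Travel time t = x/v = 78.6 km / (0.514 m/s) = 78600 m / 0.514 m/s = 152900 s = 1.770 d.
k_d L₀/(k_a−k_d) = 0.426×31.3/(1.09−0.426) = 13.33/0.6640 = 20.08 mg/L.
e^(−k_d t) = e^(−0.426×1.770) = 0.4705; e^(−k_a t) = e^(−1.09×1.770) = 0.1453.
D = 20.08 × (0.4705 − 0.1453) + 3.42 × 0.1453 = 6.531 + 0.4968 = 7.028 mg/L.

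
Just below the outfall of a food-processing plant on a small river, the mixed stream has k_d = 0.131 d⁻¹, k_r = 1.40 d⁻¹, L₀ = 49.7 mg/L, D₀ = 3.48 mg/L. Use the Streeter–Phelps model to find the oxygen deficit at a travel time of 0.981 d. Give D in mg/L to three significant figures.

D ≈ 4.09 mg/L

k_d L₀/(k_r−k_d) = 0.131×49.7/(1.40−0.131) = 6.511/1.269 = 5.131 mg/L.
e^(−k_d t) = e^(−0.131×0.9810) = 0.8794; e^(−k_r t) = e^(−1.40×0.9810) = 0.2532.
D = 5.131 × (0.8794 − 0.2532) + 3.48 × 0.2532 = 3.213 + 0.8813 = 4.094 mg/L.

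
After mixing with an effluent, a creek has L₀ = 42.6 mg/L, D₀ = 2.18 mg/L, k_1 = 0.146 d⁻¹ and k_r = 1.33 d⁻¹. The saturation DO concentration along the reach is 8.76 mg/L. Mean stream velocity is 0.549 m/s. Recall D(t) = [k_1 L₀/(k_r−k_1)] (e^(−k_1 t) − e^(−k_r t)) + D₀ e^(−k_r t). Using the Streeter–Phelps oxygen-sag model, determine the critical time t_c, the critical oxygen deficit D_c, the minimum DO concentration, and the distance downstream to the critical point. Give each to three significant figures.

t_c ≈ 1.41 d; D_c ≈ 3.80 mg/L; min DO ≈ 4.96 mg/L; x_c ≈ 67.0 km

At the critical point dD/dt = 0, so k_1 L₀ e^(−k_1 t) = k_r D. Substituting D(t) from the Streeter–Phelps equation and solving for t gives
t_c = ln[(k_r/k_1)(1 − D₀(k_r−k_1)/(k_1 L₀))] / (k_r−k_1).
Here k_r−k_1 = 1.184 d⁻¹ and 1 − D₀(k_r−k_1)/(k_1 L₀) = 1 − 2.18×1.184/(0.146×42.6) = 0.5850, so
t_c = ln(9.110 × 0.5850) / 1.184 = 1.673 / 1.184 = 1.413 d.
L(t_c) = L₀ e^(−k_1 t_c) = 42.6 × 0.8136 = 34.66 mg/L, and at the critical point k_r D_c = k_1 L, so D_c = (0.146/1.33) × 34.66 = 3.805 mg/L.
Minimum DO = C_s − D_c = 8.76 − 3.805 = 4.955 mg/L.
x_c = v t_c = 0.549 m/s × 1.413 d × 86400 s/d = 67030 m ≈ 67.0 km.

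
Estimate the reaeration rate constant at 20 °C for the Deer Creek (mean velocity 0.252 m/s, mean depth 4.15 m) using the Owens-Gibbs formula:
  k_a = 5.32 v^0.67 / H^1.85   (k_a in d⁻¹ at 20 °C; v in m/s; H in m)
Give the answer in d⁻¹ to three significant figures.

k_a ≈ 0.152 d⁻¹

k_a = 5.32 × 0.252^0.67 / 4.15^1.85 = 5.32 × 0.3971 / 13.91 = 0.1519 d⁻¹.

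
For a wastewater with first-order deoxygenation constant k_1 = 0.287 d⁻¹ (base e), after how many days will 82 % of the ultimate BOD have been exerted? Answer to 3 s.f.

y/L₀ = 1 − e^(−k_1 t) = 0.82 ⇒ e^(−k_1 t) = 0.180
t = −ln(0.180) / 0.287 = 1.715 / 0.287 = 5.975 d.

t ≈ 5.97 d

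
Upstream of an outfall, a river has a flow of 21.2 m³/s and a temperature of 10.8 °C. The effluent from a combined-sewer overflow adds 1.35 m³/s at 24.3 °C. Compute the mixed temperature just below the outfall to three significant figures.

Flow-weighted mixing: C = (Q_r C_r + Q_w C_w)/(Q_r + Q_w)
= (21.2×10.8 + 1.35×24.3)/(21.2 + 1.35) = 261.8/22.55 = 11.61 °C.

11.6 °C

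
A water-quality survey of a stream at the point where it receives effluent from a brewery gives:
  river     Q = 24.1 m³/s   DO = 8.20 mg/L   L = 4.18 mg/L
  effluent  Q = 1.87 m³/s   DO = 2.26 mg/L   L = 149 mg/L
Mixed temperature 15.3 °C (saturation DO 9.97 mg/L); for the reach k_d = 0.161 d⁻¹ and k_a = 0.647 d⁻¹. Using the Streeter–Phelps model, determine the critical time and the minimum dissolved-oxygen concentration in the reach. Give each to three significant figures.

Mixed DO = (24.1×8.20 + 1.87×2.26)/(24.1+1.87) = 201.8/25.97 = 7.772 mg/L.
Mixed L₀ = (24.1×4.18 + 1.87×149)/(25.97) = 379.4/25.97 = 14.61 mg/L.
Initial deficit D₀ = C_s − DO₀ = 9.97 − 7.772 = 2.198 mg/L.
t_c = (1/0.4860) ln[(0.647/0.161)(1 − 2.198×0.4860/(0.161×14.61))] = 2.058 × ln(2.194) = 1.616 d.
D_c = (0.161/0.647) × 14.61 × e^(−0.161×1.616) = 0.2488 × 14.61 × 0.7709 = 2.802 mg/L.
Minimum DO = 9.97 − 2.802 = 7.168 mg/L.

t_c ≈ 1.62 d; minimum DO ≈ 7.17 mg/L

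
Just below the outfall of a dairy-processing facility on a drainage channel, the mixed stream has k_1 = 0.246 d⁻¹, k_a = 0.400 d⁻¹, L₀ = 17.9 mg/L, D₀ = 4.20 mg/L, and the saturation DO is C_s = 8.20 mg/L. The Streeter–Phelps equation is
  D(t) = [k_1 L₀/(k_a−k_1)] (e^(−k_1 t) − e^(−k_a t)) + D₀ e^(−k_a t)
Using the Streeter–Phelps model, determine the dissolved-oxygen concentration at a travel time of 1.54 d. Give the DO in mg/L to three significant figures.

k_1 L₀/(k_a−k_1) = 0.246×17.9/(0.400−0.246) = 4.403/0.1540 = 28.59 mg/L.
e^(−k_1 t) = e^(−0.246×1.540) = 0.6847; e^(−k_a t) = e^(−0.400×1.540) = 0.5401.
D = 28.59 × (0.6847 − 0.5401) + 4.20 × 0.5401 = 4.133 + 2.268 = 6.402 mg/L.
DO = C_s − D = 8.20 − 6.402 = 1.798 mg/L.

DO ≈ 1.80 mg/L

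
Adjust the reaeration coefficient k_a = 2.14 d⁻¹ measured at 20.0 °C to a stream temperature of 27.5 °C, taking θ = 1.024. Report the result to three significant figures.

k_a(T₂) = k_a(T₁) · θ^(T₂−T₁) = 2.14 × 1.024^(27.5−20.0)
= 2.14 × 1.024^7.50 = 2.14 × 1.195 = 2.557 d⁻¹.

k_a ≈ 2.56 d⁻¹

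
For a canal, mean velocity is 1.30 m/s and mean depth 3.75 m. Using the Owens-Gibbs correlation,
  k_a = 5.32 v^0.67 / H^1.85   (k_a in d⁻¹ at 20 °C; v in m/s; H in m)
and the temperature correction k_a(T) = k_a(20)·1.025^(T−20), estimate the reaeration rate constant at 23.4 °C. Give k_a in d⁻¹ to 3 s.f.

k_a(20) = 5.32 × 1.30^0.67 / 3.75^1.85 = 5.32 × 1.192 / 11.53 = 0.5499 d⁻¹.
k_a(23.4) = 0.5499 × 1.025^(23.4−20) = 0.5499 × 1.088 = 0.5981 d⁻¹.

k_a ≈ 0.598 d⁻¹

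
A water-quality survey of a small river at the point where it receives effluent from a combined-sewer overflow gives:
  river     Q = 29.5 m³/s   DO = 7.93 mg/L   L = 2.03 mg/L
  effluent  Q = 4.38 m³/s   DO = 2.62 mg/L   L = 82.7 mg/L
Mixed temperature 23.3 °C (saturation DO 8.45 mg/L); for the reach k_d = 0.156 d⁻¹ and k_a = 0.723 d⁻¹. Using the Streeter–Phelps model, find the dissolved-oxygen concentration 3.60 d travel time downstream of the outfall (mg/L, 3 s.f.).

DO ≈ 6.66 mg/L

Mixed DO = (29.5×7.93 + 4.38×2.62)/(29.5+4.38) = 245.4/33.88 = 7.244 mg/L.
Mixed L₀ = (29.5×2.03 + 4.38×82.7)/(33.88) = 422.1/33.88 = 12.46 mg/L.
Initial deficit D₀ = C_s − DO₀ = 8.45 − 7.244 = 1.206 mg/L.
D(3.60) = [0.156×12.46/(0.723−0.156)](e^(−0.156×3.60) − e^(−0.723×3.60)) + 1.206 e^(−0.723×3.60)
= 3.428 × (0.5703 − 0.07407) + 1.206 × 0.07407 = 1.790 mg/L.
DO = 8.45 − 1.790 = 6.660 mg/L.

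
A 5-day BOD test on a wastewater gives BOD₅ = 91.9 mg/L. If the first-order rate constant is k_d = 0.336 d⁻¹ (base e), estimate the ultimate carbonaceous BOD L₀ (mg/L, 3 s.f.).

BOD₅ = L₀(1 − e^(−5k_d)) ⇒ L₀ = BOD₅ / (1 − e^(−5×0.336))
= 91.9 / (1 − 0.1864) = 91.9 / 0.8136 = 113.0 mg/L.

L₀ ≈ 113 mg/L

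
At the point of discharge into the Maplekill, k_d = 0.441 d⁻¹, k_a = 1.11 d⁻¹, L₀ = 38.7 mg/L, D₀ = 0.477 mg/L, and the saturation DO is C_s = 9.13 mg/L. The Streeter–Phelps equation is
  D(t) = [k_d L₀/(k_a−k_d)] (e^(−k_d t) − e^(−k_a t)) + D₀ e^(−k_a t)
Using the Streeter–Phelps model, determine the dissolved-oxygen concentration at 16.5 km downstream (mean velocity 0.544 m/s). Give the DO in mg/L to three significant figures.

DO ≈ 4.23 mg/L

Travel time t = x/v = 16.5 km / (0.544 m/s) = 16500 m / 0.544 m/s = 30330 s = 0.3511 d.
k_d L₀/(k_a−k_d) = 0.441×38.7/(1.11−0.441) = 17.07/0.6690 = 25.51 mg/L.
e^(−k_d t) = e^(−0.441×0.3511) = 0.8566; e^(−k_a t) = e^(−1.11×0.3511) = 0.6773.
D = 25.51 × (0.8566 − 0.6773) + 0.477 × 0.6773 = 4.574 + 0.3231 = 4.897 mg/L.
DO = C_s − D = 9.13 − 4.897 = 4.233 mg/L.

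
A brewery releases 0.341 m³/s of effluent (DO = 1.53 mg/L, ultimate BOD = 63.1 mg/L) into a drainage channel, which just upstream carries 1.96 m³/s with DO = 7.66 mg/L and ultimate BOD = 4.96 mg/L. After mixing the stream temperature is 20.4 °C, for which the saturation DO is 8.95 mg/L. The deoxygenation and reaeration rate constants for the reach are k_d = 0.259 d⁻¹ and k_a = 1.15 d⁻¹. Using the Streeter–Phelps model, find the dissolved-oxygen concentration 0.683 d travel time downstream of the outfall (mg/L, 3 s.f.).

DO ≈ 6.44 mg/L

Mixed DO = (1.96×7.66 + 0.341×1.53)/(1.96+0.341) = 15.54/2.301 = 6.752 mg/L.
Mixed L₀ = (1.96×4.96 + 0.341×63.1)/(2.301) = 31.24/2.301 = 13.58 mg/L.
Initial deficit D₀ = C_s − DO₀ = 8.95 − 6.752 = 2.198 mg/L.
D(0.683) = [0.259×13.58/(1.15−0.259)](e^(−0.259×0.683) − e^(−1.15×0.683)) + 2.198 e^(−1.15×0.683)
= 3.946 × (0.8379 − 0.4559) + 2.198 × 0.4559 = 2.510 mg/L.
DO = 8.95 − 2.510 = 6.440 mg/L.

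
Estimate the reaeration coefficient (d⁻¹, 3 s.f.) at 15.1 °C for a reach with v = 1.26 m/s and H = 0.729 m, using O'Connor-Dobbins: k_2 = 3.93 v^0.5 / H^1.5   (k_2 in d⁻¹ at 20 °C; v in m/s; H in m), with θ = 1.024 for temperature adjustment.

k_2 ≈ 6.31 d⁻¹

k_2(20) = 3.93 × 1.26^0.5 / 0.729^1.5 = 3.93 × 1.122 / 0.6224 = 7.087 d⁻¹.
k_2(15.1) = 7.087 × 1.024^(15.1−20) = 7.087 × 0.8903 = 6.310 d⁻¹.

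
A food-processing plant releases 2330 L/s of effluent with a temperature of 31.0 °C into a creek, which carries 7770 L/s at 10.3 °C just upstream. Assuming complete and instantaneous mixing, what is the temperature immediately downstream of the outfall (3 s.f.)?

Flow-weighted mixing: C = (Q_r C_r + Q_w C_w)/(Q_r + Q_w)
= (7770×10.3 + 2330×31.0)/(7770 + 2330) = 152300/10100 = 15.08 °C.

15.1 °C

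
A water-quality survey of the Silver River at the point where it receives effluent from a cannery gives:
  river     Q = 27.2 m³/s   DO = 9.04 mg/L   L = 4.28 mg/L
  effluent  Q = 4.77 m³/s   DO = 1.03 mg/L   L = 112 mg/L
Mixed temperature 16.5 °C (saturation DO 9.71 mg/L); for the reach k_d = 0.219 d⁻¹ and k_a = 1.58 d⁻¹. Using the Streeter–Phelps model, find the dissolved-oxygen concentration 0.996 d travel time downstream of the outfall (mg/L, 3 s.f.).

DO ≈ 7.37 mg/L

Mixed DO = (27.2×9.04 + 4.77×1.03)/(27.2+4.77) = 250.8/31.97 = 7.845 mg/L.
Mixed L₀ = (27.2×4.28 + 4.77×112)/(31.97) = 650.7/31.97 = 20.35 mg/L.
Initial deficit D₀ = C_s − DO₀ = 9.71 − 7.845 = 1.865 mg/L.
D(0.996) = [0.219×20.35/(1.58−0.219)](e^(−0.219×0.996) − e^(−1.58×0.996)) + 1.865 e^(−1.58×0.996)
= 3.275 × (0.8040 − 0.2073) + 1.865 × 0.2073 = 2.341 mg/L.
DO = 9.71 − 2.341 = 7.369 mg/L.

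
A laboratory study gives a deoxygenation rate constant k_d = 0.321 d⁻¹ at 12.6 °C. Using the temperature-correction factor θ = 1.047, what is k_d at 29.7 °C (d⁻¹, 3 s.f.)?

k_d(T₂) = k_d(T₁) · θ^(T₂−T₁) = 0.321 × 1.047^(29.7−12.6)
= 0.321 × 1.047^17.1 = 0.321 × 2.193 = 0.7040 d⁻¹.

k_d ≈ 0.704 d⁻¹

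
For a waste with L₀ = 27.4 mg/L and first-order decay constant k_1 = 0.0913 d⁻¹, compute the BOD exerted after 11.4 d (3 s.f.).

y ≈ 17.7 mg/L

y_t = L₀(1 − e^(−k_1 t)) = 27.4 × (1 − e^(−0.0913×11.4))
= 27.4 × (1 − 0.3532) = 27.4 × 0.6468 = 17.72 mg/L.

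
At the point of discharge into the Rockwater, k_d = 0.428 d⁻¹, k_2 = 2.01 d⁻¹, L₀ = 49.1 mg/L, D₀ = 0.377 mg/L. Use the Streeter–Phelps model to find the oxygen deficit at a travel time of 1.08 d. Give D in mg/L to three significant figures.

D ≈ 6.89 mg/L

k_d L₀/(k_2−k_d) = 0.428×49.1/(2.01−0.428) = 21.01/1.582 = 13.28 mg/L.
e^(−k_d t) = e^(−0.428×1.080) = 0.6299; e^(−k_2 t) = e^(−2.01×1.080) = 0.1141.
D = 13.28 × (0.6299 − 0.1141) + 0.377 × 0.1141 = 6.852 + 0.04301 = 6.895 mg/L.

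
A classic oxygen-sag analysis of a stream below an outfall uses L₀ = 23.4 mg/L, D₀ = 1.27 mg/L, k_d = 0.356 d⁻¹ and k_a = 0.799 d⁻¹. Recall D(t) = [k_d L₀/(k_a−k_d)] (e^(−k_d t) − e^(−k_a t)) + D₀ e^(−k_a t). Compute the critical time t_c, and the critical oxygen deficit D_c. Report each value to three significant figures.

t_c ≈ 1.67 d; D_c ≈ 5.76 mg/L

With k_a/k_d = 2.244 and 1 − D₀(k_a−k_d)/(k_d L₀) = 0.9325,
t_c = ln(2.244 × 0.9325) / (0.799 − 0.356) = ln(2.093) / 0.4430 = 0.7385/0.4430 = 1.667 d.
D_c = (k_d/k_a) L₀ e^(−k_d t_c) = (0.356/0.799) × 23.4 × e^(−0.356×1.667) = 0.4456 × 23.4 × 0.5524 = 5.759 mg/L.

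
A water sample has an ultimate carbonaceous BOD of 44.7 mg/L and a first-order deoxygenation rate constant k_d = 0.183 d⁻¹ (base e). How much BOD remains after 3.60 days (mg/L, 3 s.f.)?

L_t = L₀ e^(−k_d t) = 44.7 × e^(−0.183×3.60) = 44.7 × 0.5175 = 23.13 mg/L.

L ≈ 23.1 mg/L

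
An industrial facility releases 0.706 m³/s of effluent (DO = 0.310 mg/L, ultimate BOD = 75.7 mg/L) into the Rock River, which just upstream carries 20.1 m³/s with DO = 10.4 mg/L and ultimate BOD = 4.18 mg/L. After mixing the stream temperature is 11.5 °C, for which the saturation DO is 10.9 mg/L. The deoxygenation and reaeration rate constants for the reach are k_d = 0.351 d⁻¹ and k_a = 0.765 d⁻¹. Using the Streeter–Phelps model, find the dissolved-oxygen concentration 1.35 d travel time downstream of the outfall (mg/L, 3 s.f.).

DO ≈ 9.11 mg/L

Mixed DO = (20.1×10.4 + 0.706×0.310)/(20.1+0.706) = 209.3/20.81 = 10.06 mg/L.
Mixed L₀ = (20.1×4.18 + 0.706×75.7)/(20.81) = 137.5/20.81 = 6.607 mg/L.
Initial deficit D₀ = C_s − DO₀ = 10.9 − 10.06 = 0.8424 mg/L.
D(1.35) = [0.351×6.607/(0.765−0.351)](e^(−0.351×1.35) − e^(−0.765×1.35)) + 0.8424 e^(−0.765×1.35)
= 5.601 × (0.6226 − 0.3560) + 0.8424 × 0.3560 = 1.793 mg/L.
DO = 10.9 − 1.793 = 9.107 mg/L.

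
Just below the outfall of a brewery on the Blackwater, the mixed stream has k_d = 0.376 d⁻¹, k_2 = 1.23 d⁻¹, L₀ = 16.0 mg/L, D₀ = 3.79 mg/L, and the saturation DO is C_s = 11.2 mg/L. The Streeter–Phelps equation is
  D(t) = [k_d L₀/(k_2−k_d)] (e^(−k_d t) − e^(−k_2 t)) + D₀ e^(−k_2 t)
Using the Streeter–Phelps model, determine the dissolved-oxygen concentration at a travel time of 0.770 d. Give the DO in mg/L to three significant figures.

k_d L₀/(k_2−k_d) = 0.376×16.0/(1.23−0.376) = 6.016/0.8540 = 7.044 mg/L.
e^(−k_d t) = e^(−0.376×0.7700) = 0.7486; e^(−k_2 t) = e^(−1.23×0.7700) = 0.3879.
D = 7.044 × (0.7486 − 0.3879) + 3.79 × 0.3879 = 2.541 + 1.470 = 4.011 mg/L.
DO = C_s − D = 11.2 − 4.011 = 7.189 mg/L.

DO ≈ 7.19 mg/L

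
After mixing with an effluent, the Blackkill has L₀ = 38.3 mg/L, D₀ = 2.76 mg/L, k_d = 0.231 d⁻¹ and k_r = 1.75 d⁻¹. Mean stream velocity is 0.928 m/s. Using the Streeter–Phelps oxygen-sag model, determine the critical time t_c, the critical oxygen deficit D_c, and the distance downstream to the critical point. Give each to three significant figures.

t_c ≈ 0.910 d; D_c ≈ 4.10 mg/L; x_c ≈ 73.0 km

t_c = [1/(k_r−k_d)] ln[(k_r/k_d)(1 − D₀(k_r−k_d)/(k_d L₀))]
= [1/(1.75−0.231)] ln[(1.75/0.231)(1 − 2.76×1.519/(0.231×38.3))]
= (1/1.519) ln[7.576 × 0.5261] = 0.6583 × ln(3.986) = 0.6583 × 1.383 = 0.9103 d.
D_c = (k_d/k_r) L₀ e^(−k_d t_c) = (0.231/1.75) × 38.3 × e^(−0.231×0.9103) = 0.1320 × 38.3 × 0.8104 = 4.097 mg/L.
x_c = v t_c = 0.928 m/s × 0.9103 d × 86400 s/d = 72990 m ≈ 73.0 km.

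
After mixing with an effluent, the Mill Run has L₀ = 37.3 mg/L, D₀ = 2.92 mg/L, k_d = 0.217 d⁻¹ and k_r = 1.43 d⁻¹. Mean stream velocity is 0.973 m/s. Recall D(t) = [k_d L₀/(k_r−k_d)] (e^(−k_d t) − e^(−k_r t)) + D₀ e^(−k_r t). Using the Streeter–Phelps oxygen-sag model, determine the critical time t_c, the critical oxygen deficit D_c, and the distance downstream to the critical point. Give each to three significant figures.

t_c ≈ 1.08 d; D_c ≈ 4.48 mg/L; x_c ≈ 90.8 km

t_c = [1/(k_r−k_d)] ln[(k_r/k_d)(1 − D₀(k_r−k_d)/(k_d L₀))]
= [1/(1.43−0.217)] ln[(1.43/0.217)(1 − 2.92×1.213/(0.217×37.3))]
= (1/1.213) ln[6.590 × 0.5624] = 0.8244 × ln(3.706) = 0.8244 × 1.310 = 1.080 d.
L(t_c) = L₀ e^(−k_d t_c) = 37.3 × 0.7911 = 29.51 mg/L, and at the critical point k_r D_c = k_d L, so D_c = (0.217/1.43) × 29.51 = 4.478 mg/L.
x_c = v t_c = 0.973 m/s × 1.080 d × 86400 s/d = 90790 m ≈ 90.8 km.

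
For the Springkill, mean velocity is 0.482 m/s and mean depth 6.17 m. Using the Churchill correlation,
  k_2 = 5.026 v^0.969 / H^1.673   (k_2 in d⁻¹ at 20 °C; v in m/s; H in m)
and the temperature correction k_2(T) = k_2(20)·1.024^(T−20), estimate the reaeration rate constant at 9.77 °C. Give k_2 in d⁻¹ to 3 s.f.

k_2 ≈ 0.0926 d⁻¹

k_2(20) = 5.026 × 0.482^0.969 / 6.17^1.673 = 5.026 × 0.4930 / 21.00 = 0.1180 d⁻¹.
k_2(9.77) = 0.1180 × 1.024^(9.77−20) = 0.1180 × 0.7846 = 0.09259 d⁻¹.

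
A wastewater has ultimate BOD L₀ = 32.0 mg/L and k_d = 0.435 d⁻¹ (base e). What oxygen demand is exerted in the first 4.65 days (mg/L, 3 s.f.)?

y_t = L₀(1 − e^(−k_d t)) = 32.0 × (1 − e^(−0.435×4.65))
= 32.0 × (1 − 0.1323) = 32.0 × 0.8677 = 27.77 mg/L.

y ≈ 27.8 mg/L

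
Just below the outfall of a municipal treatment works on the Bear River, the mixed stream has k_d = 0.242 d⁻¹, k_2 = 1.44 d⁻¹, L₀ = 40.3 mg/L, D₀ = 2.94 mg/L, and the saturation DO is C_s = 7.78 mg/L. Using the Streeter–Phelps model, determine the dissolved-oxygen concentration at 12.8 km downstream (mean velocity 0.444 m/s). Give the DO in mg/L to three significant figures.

Travel time t = x/v = 12.8 km / (0.444 m/s) = 12800 m / 0.444 m/s = 28830 s = 0.3337 d.
k_d L₀/(k_2−k_d) = 0.242×40.3/(1.44−0.242) = 9.753/1.198 = 8.141 mg/L.
e^(−k_d t) = e^(−0.242×0.3337) = 0.9224; e^(−k_2 t) = e^(−1.44×0.3337) = 0.6185.
D = 8.141 × (0.9224 − 0.6185) + 2.94 × 0.6185 = 2.474 + 1.818 = 4.293 mg/L.
DO = C_s − D = 7.78 − 4.293 = 3.487 mg/L.

DO ≈ 3.49 mg/L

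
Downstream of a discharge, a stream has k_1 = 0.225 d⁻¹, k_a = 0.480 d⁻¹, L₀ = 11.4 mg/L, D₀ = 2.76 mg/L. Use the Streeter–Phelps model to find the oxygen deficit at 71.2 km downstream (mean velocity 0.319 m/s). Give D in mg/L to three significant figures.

D ≈ 3.51 mg/L

Travel time t = x/v = 71.2 km / (0.319 m/s) = 71200 m / 0.319 m/s = 223200 s = 2.583 d.
k_1 L₀/(k_a−k_1) = 0.225×11.4/(0.480−0.225) = 2.565/0.2550 = 10.06 mg/L.
e^(−k_1 t) = e^(−0.225×2.583) = 0.5592; e^(−k_a t) = e^(−0.480×2.583) = 0.2894.
D = 10.06 × (0.5592 − 0.2894) + 2.76 × 0.2894 = 2.714 + 0.7987 = 3.513 mg/L.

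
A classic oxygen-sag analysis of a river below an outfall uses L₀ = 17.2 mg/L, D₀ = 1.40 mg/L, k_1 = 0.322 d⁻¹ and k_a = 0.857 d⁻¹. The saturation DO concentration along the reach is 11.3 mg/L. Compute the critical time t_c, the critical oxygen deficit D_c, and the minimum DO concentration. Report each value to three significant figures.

t_c = [1/(k_a−k_1)] ln[(k_a/k_1)(1 − D₀(k_a−k_1)/(k_1 L₀))]
= [1/(0.857−0.322)] ln[(0.857/0.322)(1 − 1.40×0.5350/(0.322×17.2))]
= (1/0.5350) ln[2.661 × 0.8648] = 1.869 × ln(2.302) = 1.869 × 0.8336 = 1.558 d.
L(t_c) = L₀ e^(−k_1 t_c) = 17.2 × 0.6055 = 10.41 mg/L, and at the critical point k_a D_c = k_1 L, so D_c = (0.322/0.857) × 10.41 = 3.913 mg/L.
Minimum DO = C_s − D_c = 11.3 − 3.913 = 7.387 mg/L.

t_c ≈ 1.56 d; D_c ≈ 3.91 mg/L; min DO ≈ 7.39 mg/L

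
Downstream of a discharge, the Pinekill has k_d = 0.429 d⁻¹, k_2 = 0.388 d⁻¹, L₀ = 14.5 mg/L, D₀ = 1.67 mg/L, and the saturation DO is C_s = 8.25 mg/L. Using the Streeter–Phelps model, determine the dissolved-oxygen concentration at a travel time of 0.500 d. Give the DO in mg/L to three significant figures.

k_d L₀/(k_2−k_d) = 0.429×14.5/(0.388−0.429) = 6.220/-0.04100 = -151.7 mg/L.
e^(−k_d t) = e^(−0.429×0.5000) = 0.8069; e^(−k_2 t) = e^(−0.388×0.5000) = 0.8237.
D = -151.7 × (0.8069 − 0.8237) + 1.67 × 0.8237 = 2.536 + 1.376 = 3.911 mg/L.
DO = C_s − D = 8.25 − 3.911 = 4.339 mg/L.

DO ≈ 4.34 mg/L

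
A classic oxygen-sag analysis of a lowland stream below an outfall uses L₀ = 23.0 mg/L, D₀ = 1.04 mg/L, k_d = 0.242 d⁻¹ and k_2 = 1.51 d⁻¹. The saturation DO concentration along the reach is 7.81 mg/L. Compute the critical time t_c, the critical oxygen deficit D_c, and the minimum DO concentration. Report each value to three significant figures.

t_c ≈ 1.23 d; D_c ≈ 2.74 mg/L; min DO ≈ 5.07 mg/L

At the critical point dD/dt = 0, so k_d L₀ e^(−k_d t) = k_2 D. Substituting D(t) from the Streeter–Phelps equation and solving for t gives
t_c = ln[(k_2/k_d)(1 − D₀(k_2−k_d)/(k_d L₀))] / (k_2−k_d).
Here k_2−k_d = 1.268 d⁻¹ and 1 − D₀(k_2−k_d)/(k_d L₀) = 1 − 1.04×1.268/(0.242×23.0) = 0.7631, so
t_c = ln(6.240 × 0.7631) / 1.268 = 1.561 / 1.268 = 1.231 d.
D_c = (k_d/k_2) L₀ e^(−k_d t_c) = (0.242/1.51) × 23.0 × e^(−0.242×1.231) = 0.1603 × 23.0 × 0.7424 = 2.737 mg/L.
Minimum DO = C_s − D_c = 7.81 − 2.737 = 5.073 mg/L.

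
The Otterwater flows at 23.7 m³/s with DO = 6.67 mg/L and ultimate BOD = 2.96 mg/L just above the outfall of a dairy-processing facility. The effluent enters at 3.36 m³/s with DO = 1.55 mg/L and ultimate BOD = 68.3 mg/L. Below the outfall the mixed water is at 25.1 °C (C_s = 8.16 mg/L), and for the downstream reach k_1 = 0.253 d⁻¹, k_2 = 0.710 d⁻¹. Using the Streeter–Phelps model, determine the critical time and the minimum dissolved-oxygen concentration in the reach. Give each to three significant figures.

Mixed DO = (23.7×6.67 + 3.36×1.55)/(23.7+3.36) = 163.3/27.06 = 6.034 mg/L.
Mixed L₀ = (23.7×2.96 + 3.36×68.3)/(27.06) = 299.6/27.06 = 11.07 mg/L.
Initial deficit D₀ = C_s − DO₀ = 8.16 − 6.034 = 2.126 mg/L.
t_c = (1/0.4570) ln[(0.710/0.253)(1 − 2.126×0.4570/(0.253×11.07))] = 2.188 × ln(1.833) = 1.326 d.
D_c = (0.253/0.710) × 11.07 × e^(−0.253×1.326) = 0.3563 × 11.07 × 0.7150 = 2.821 mg/L.
Minimum DO = 8.16 − 2.821 = 5.339 mg/L.

t_c ≈ 1.33 d; minimum DO ≈ 5.34 mg/L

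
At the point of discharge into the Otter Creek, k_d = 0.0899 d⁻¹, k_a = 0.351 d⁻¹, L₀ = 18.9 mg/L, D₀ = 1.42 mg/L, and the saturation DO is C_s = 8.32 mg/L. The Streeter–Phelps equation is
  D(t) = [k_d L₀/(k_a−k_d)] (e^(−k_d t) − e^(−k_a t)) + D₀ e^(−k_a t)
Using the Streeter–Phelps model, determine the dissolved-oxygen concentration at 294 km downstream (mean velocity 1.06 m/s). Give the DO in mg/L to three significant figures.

Travel time t = x/v = 294 km / (1.06 m/s) = 294000 m / 1.06 m/s = 277400 s = 3.210 d.
k_d L₀/(k_a−k_d) = 0.0899×18.9/(0.351−0.0899) = 1.699/0.2611 = 6.508 mg/L.
e^(−k_d t) = e^(−0.0899×3.210) = 0.7493; e^(−k_a t) = e^(−0.351×3.210) = 0.3241.
D = 6.508 × (0.7493 − 0.3241) + 1.42 × 0.3241 = 2.767 + 0.4602 = 3.227 mg/L.
DO = C_s − D = 8.32 − 3.227 = 5.093 mg/L.

DO ≈ 5.09 mg/L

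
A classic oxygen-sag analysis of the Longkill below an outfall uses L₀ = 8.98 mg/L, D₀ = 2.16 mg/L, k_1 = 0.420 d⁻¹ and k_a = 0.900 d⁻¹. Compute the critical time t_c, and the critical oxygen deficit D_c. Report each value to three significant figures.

t_c = [1/(k_a−k_1)] ln[(k_a/k_1)(1 − D₀(k_a−k_1)/(k_1 L₀))]
= [1/(0.900−0.420)] ln[(0.900/0.420)(1 − 2.16×0.4800/(0.420×8.98))]
= (1/0.4800) ln[2.143 × 0.7251] = 2.083 × ln(1.554) = 2.083 × 0.4407 = 0.9181 d.
L(t_c) = L₀ e^(−k_1 t_c) = 8.98 × 0.6800 = 6.107 mg/L, and at the critical point k_a D_c = k_1 L, so D_c = (0.420/0.900) × 6.107 = 2.850 mg/L.

t_c ≈ 0.918 d; D_c ≈ 2.85 mg/L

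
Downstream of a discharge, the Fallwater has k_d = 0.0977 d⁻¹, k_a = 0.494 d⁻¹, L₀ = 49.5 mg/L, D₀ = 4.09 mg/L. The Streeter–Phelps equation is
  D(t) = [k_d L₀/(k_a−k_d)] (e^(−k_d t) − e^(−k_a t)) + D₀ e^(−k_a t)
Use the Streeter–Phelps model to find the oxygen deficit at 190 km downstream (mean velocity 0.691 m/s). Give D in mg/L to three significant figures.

D ≈ 7.26 mg/L

Travel time t = x/v = 190 km / (0.691 m/s) = 190000 m / 0.691 m/s = 275000 s = 3.182 d.
k_d L₀/(k_a−k_d) = 0.0977×49.5/(0.494−0.0977) = 4.836/0.3963 = 12.20 mg/L.
e^(−k_d t) = e^(−0.0977×3.182) = 0.7328; e^(−k_a t) = e^(−0.494×3.182) = 0.2076.
D = 12.20 × (0.7328 − 0.2076) + 4.09 × 0.2076 = 6.409 + 0.8491 = 7.258 mg/L.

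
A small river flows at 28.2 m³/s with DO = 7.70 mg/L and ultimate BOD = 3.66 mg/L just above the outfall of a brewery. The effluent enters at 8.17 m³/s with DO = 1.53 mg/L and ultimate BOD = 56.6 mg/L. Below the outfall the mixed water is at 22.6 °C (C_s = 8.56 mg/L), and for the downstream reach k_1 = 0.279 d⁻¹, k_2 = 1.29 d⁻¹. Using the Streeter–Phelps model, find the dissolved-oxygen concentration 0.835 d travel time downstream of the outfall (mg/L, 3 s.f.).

Mixed DO = (28.2×7.70 + 8.17×1.53)/(28.2+8.17) = 229.6/36.37 = 6.314 mg/L.
Mixed L₀ = (28.2×3.66 + 8.17×56.6)/(36.37) = 565.6/36.37 = 15.55 mg/L.
Initial deficit D₀ = C_s − DO₀ = 8.56 − 6.314 = 2.246 mg/L.
D(0.835) = [0.279×15.55/(1.29−0.279)](e^(−0.279×0.835) − e^(−1.29×0.835)) + 2.246 e^(−1.29×0.835)
= 4.292 × (0.7922 − 0.3406) + 2.246 × 0.3406 = 2.703 mg/L.
DO = 8.56 − 2.703 = 5.857 mg/L.

DO ≈ 5.86 mg/L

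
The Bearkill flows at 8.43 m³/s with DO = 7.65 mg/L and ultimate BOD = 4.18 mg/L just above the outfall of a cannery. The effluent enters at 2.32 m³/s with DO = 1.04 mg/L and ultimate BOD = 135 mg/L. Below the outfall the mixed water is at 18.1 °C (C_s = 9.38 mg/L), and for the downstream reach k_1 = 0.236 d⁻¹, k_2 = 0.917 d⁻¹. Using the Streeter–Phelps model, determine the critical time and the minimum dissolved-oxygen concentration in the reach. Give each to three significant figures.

t_c ≈ 1.51 d; minimum DO ≈ 3.54 mg/L

Mixed DO = (8.43×7.65 + 2.32×1.04)/(8.43+2.32) = 66.90/10.75 = 6.223 mg/L.
Mixed L₀ = (8.43×4.18 + 2.32×135)/(10.75) = 348.4/10.75 = 32.41 mg/L.
Initial deficit D₀ = C_s − DO₀ = 9.38 − 6.223 = 3.157 mg/L.
t_c = (1/0.6810) ln[(0.917/0.236)(1 − 3.157×0.6810/(0.236×32.41))] = 1.468 × ln(2.794) = 1.509 d.
D_c = (0.236/0.917) × 32.41 × e^(−0.236×1.509) = 0.2574 × 32.41 × 0.7005 = 5.843 mg/L.
Minimum DO = 9.38 − 5.843 = 3.537 mg/L.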